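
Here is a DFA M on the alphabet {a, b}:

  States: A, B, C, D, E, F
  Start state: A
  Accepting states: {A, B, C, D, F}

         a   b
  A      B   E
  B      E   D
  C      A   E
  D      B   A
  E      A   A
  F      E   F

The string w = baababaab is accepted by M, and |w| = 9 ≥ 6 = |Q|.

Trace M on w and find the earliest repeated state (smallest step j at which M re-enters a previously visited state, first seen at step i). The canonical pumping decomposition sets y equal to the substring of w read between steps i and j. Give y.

State sequence: A -b-> E -a-> A -a-> B -b-> D -a-> B -b-> D -a-> B -a-> E -b-> A
First repeat at step 2: A was already visited.

So i = 0, j = 2, giving x = w[0:0] = ε, y = w[0:2] = ba, z = w[2:9] = ababaab.
Check: |xy| = 2 ≤ 6 and |y| = 2 ≥ 1. Reading y takes M from A back to A, so every xyⁱz is accepted.

ba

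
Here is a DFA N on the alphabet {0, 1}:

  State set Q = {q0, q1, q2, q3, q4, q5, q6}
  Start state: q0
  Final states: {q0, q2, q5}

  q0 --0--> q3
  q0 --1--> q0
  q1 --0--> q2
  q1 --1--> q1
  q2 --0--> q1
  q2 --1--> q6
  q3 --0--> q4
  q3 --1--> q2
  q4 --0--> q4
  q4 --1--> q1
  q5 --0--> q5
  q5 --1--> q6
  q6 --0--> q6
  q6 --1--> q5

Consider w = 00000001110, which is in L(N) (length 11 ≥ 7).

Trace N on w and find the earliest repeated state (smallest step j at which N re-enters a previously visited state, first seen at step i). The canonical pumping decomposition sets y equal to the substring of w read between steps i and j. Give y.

Run of N on w = 0 0 0 0 0 0 0 1 1 1 0:
  step 0: q0  (start)
  step 1: q3  (read 0: q0→q3)
  step 2: q4  (read 0: q3→q4)
  step 3: q4  (read 0: q4→q4)   ← first repeat (q4 seen earlier)
  step 4: q4  (read 0: q4→q4)
  step 5: q4  (read 0: q4→q4)
  step 6: q4  (read 0: q4→q4)
  step 7: q4  (read 0: q4→q4)
  step 8: q1  (read 1: q4→q1)
  step 9: q1  (read 1: q1→q1)
  step 10: q1  (read 1: q1→q1)
  step 11: q2  (read 0: q1→q2)

So i = 2, j = 3, giving x = w[0:2] = 00, y = w[2:3] = 0, z = w[3:11] = 00001110.
Check: |xy| = 3 ≤ 7 and |y| = 1 ≥ 1. Reading y takes N from q4 back to q4, so every xyⁱz is accepted.
Since N has 7 states, any run of length ≥ 7 visits 7+1 states, so by pigeonhole some state repeats within the first 7 steps — that repeat gives the pumpable loop.

0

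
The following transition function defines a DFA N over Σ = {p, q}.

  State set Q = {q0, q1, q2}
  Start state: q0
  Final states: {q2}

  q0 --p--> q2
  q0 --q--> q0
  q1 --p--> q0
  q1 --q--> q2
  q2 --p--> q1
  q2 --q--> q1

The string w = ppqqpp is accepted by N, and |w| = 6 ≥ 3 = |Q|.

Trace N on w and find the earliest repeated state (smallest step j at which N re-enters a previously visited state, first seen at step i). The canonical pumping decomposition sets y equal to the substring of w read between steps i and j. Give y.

pq

Run of N on w = p p q q p p:
  step 0: q0  (start)
  step 1: q2  (read p: q0→q2)
  step 2: q1  (read p: q2→q1)
  step 3: q2  (read q: q1→q2)   ← first repeat (q2 seen earlier)
  step 4: q1  (read q: q2→q1)
  step 5: q0  (read p: q1→q0)
  step 6: q2  (read p: q0→q2)

So i = 1, j = 3, giving x = w[0:1] = p, y = w[1:3] = pq, z = w[3:6] = qpp.
Check: |xy| = 3 ≤ 3 and |y| = 2 ≥ 1. Reading y takes N from q2 back to q2, so every xyⁱz is accepted.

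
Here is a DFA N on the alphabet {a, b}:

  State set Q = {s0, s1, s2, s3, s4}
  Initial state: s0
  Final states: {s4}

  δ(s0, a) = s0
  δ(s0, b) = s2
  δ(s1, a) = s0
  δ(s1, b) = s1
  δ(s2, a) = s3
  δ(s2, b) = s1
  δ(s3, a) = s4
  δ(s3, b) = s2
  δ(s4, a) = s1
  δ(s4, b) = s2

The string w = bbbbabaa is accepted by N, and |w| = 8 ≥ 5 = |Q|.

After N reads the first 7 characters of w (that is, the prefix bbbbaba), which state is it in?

Run of N on the first 7 characters of w = b b b b a b a:
  step 0: s0  (start)
  step 1: s2  (read b: s0→s2)
  step 2: s1  (read b: s2→s1)
  step 3: s1  (read b: s1→s1)
  step 4: s1  (read b: s1→s1)
  step 5: s0  (read a: s1→s0)
  step 6: s2  (read b: s0→s2)
  step 7: s3  (read a: s2→s3)

After reading 7 characters, N is in state s3.
(This kind of state-tracing is the core of the pumping-lemma construction: with 5 states, pigeonhole forces a repeat within the first 5 steps.)

s3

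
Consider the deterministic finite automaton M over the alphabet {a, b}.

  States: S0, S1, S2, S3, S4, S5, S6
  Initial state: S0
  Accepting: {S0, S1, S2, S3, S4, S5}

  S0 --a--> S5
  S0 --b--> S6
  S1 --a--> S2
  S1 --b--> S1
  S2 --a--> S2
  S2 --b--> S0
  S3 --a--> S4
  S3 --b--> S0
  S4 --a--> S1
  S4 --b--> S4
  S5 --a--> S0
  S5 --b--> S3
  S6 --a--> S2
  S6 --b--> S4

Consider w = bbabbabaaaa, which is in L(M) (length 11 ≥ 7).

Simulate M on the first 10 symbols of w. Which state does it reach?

S5

State sequence: S0 -b-> S6 -b-> S4 -a-> S1 -b-> S1 -b-> S1 -a-> S2 -b-> S0 -a-> S5 -a-> S0 -a-> S5

After reading 10 characters, M is in state S5.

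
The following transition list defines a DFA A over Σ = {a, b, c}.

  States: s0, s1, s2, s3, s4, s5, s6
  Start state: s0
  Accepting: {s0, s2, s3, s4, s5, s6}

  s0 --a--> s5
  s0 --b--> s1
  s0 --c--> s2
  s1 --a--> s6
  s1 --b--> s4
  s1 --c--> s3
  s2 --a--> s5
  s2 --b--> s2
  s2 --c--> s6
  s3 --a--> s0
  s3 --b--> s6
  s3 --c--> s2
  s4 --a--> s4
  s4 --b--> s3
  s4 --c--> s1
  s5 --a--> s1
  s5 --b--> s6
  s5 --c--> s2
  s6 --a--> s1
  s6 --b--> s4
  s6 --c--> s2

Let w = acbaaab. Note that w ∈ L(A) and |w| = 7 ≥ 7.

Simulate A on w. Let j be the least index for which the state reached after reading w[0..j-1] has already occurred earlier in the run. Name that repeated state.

s2

Run of A on w = a c b a a a b:
  step 0: s0  (start)
  step 1: s5  (read a: s0→s5)
  step 2: s2  (read c: s5→s2)
  step 3: s2  (read b: s2→s2)   ← first repeat (s2 seen earlier)
  step 4: s5  (read a: s2→s5)
  step 5: s1  (read a: s5→s1)
  step 6: s6  (read a: s1→s6)
  step 7: s4  (read b: s6→s4)

The earliest repeat is at step j = 3: A is in s2, which it already visited at step i = 2.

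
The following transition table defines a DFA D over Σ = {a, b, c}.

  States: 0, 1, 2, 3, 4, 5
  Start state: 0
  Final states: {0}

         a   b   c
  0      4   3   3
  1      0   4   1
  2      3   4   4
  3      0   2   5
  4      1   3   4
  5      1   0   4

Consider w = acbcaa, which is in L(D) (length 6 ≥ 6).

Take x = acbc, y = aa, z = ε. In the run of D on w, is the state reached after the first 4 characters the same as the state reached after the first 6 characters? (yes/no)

no

Run of D on the first 6 characters of w = a c b c a a:
  step 0: 0  (start)
  step 1: 4  (read a: 0→4)
  step 2: 4  (read c: 4→4)
  step 3: 3  (read b: 4→3)
  step 4: 5  (read c: 3→5)
  step 5: 1  (read a: 5→1)
  step 6: 0  (read a: 1→0)

After x (step 4): 5. After xy (step 6): 0.
They differ (5 ≠ 0), so y is not a cycle from the state after x; this split is not the one the pumping-lemma construction produces, and pumping y need not keep the string in L(D).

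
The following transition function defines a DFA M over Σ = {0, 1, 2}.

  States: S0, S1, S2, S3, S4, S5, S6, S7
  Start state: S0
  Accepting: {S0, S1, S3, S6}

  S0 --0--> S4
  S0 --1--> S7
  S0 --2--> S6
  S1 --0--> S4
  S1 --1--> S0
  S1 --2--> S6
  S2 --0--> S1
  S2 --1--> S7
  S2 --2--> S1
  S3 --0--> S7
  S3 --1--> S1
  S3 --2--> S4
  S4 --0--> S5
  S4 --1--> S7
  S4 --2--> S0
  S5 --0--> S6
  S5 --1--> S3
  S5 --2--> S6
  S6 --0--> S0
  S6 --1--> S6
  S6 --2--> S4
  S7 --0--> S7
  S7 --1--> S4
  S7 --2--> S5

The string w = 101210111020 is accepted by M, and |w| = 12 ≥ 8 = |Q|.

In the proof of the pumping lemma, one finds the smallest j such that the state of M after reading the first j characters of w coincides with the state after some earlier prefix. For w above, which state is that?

S7

State sequence: S0 -1-> S7 -0-> S7 -1-> S4 -2-> S0 -1-> S7 -0-> S7 -1-> S4 -1-> S7 -1-> S4 -0-> S5 -2-> S6 -0-> S0
First repeat at step 2: S7 was already visited.

The earliest repeat is at step j = 2: M is in S7, which it already visited at step i = 1.
Pumping length from the standard proof: p = 8 (the number of states). The repeated state found above gives |xy| = j ≤ 8 and |y| = j − i ≥ 1.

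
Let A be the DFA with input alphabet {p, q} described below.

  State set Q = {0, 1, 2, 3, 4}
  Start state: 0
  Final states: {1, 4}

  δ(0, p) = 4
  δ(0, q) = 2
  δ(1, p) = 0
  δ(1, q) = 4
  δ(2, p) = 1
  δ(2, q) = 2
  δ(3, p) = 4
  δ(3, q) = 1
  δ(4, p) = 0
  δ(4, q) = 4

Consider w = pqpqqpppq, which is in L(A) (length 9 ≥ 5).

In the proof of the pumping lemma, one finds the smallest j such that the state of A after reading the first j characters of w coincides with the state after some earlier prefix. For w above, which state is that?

4

State sequence: 0 -p-> 4 -q-> 4 -p-> 0 -q-> 2 -q-> 2 -p-> 1 -p-> 0 -p-> 4 -q-> 4
First repeat at step 2: 4 was already visited.

The earliest repeat is at step j = 2: A is in 4, which it already visited at step i = 1.
With |Q| = 5, pigeonhole forces a state repeat no later than step 5; the substring read between the first and second visits to that state can be pumped.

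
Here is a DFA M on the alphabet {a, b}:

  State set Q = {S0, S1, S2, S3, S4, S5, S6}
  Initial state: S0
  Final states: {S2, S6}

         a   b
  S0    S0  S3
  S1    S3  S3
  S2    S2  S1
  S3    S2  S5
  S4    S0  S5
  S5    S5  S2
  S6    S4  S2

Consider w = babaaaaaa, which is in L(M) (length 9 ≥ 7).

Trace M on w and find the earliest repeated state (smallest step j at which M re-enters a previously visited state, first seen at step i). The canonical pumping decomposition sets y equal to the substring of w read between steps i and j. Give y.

aba

Run of M on w = b a b a a a a a a:
  step 0: S0  (start)
  step 1: S3  (read b: S0→S3)
  step 2: S2  (read a: S3→S2)
  step 3: S1  (read b: S2→S1)
  step 4: S3  (read a: S1→S3)   ← first repeat (S3 seen earlier)
  step 5: S2  (read a: S3→S2)
  step 6: S2  (read a: S2→S2)
  step 7: S2  (read a: S2→S2)
  step 8: S2  (read a: S2→S2)
  step 9: S2  (read a: S2→S2)

So i = 1, j = 4, giving x = w[0:1] = b, y = w[1:4] = aba, z = w[4:9] = aaaaa.
Check: |xy| = 4 ≤ 7 and |y| = 3 ≥ 1. Reading y takes M from S3 back to S3, so every xyⁱz is accepted.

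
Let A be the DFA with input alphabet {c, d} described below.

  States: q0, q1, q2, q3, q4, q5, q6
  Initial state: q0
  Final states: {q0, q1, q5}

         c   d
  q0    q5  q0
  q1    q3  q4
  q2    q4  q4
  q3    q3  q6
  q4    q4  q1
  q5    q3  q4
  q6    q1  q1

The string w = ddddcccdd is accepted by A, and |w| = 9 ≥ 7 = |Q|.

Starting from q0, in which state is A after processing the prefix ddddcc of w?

q3

Run of A on the first 6 characters of w = d d d d c c:
  step 0: q0  (start)
  step 1: q0  (read d: q0→q0)
  step 2: q0  (read d: q0→q0)
  step 3: q0  (read d: q0→q0)
  step 4: q0  (read d: q0→q0)
  step 5: q5  (read c: q0→q5)
  step 6: q3  (read c: q5→q3)

After reading 6 characters, A is in state q3.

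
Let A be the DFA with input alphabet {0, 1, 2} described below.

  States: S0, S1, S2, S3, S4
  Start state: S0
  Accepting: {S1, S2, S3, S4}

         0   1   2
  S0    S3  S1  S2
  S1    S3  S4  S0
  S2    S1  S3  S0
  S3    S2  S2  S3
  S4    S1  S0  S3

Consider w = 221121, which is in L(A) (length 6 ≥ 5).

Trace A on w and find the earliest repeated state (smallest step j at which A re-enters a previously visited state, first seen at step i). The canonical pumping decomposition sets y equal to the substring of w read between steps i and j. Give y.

22

Run of A on w = 2 2 1 1 2 1:
  step 0: S0  (start)
  step 1: S2  (read 2: S0→S2)
  step 2: S0  (read 2: S2→S0)   ← first repeat (S0 seen earlier)
  step 3: S1  (read 1: S0→S1)
  step 4: S4  (read 1: S1→S4)
  step 5: S3  (read 2: S4→S3)
  step 6: S2  (read 1: S3→S2)

So i = 0, j = 2, giving x = w[0:0] = ε, y = w[0:2] = 22, z = w[2:6] = 1121.
Check: |xy| = 2 ≤ 5 and |y| = 2 ≥ 1. Reading y takes A from S0 back to S0, so every xyⁱz is accepted.
Pumping length from the standard proof: p = 5 (the number of states). The repeated state found above gives |xy| = j ≤ 5 and |y| = j − i ≥ 1.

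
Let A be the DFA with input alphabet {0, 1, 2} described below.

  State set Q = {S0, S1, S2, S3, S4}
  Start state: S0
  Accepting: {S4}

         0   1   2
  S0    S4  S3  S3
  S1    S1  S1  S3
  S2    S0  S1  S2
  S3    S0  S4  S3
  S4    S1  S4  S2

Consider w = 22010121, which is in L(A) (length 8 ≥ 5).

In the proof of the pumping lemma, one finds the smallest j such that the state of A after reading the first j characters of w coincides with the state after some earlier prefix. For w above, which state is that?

Run of A on w = 2 2 0 1 0 1 2 1:
  step 0: S0  (start)
  step 1: S3  (read 2: S0→S3)
  step 2: S3  (read 2: S3→S3)   ← first repeat (S3 seen earlier)
  step 3: S0  (read 0: S3→S0)
  step 4: S3  (read 1: S0→S3)
  step 5: S0  (read 0: S3→S0)
  step 6: S3  (read 1: S0→S3)
  step 7: S3  (read 2: S3→S3)
  step 8: S4  (read 1: S3→S4)

The earliest repeat is at step j = 2: A is in S3, which it already visited at step i = 1.
Pumping length from the standard proof: p = 5 (the number of states). The repeated state found above gives |xy| = j ≤ 5 and |y| = j − i ≥ 1.

S3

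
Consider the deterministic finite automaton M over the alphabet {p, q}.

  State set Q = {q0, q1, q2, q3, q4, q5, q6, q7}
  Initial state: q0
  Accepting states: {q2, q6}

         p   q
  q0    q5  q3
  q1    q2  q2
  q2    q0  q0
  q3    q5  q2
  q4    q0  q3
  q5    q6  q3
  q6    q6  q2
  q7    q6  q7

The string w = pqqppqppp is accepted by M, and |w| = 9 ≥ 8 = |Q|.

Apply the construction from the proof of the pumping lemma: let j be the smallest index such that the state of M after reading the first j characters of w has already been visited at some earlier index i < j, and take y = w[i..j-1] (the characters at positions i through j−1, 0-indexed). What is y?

pqqp

State sequence: q0 -p-> q5 -q-> q3 -q-> q2 -p-> q0 -p-> q5 -q-> q3 -p-> q5 -p-> q6 -p-> q6
First repeat at step 4: q0 was already visited.

So i = 0, j = 4, giving x = w[0:0] = ε, y = w[0:4] = pqqp, z = w[4:9] = pqppp.
Check: |xy| = 4 ≤ 8 and |y| = 4 ≥ 1. Reading y takes M from q0 back to q0, so every xyⁱz is accepted.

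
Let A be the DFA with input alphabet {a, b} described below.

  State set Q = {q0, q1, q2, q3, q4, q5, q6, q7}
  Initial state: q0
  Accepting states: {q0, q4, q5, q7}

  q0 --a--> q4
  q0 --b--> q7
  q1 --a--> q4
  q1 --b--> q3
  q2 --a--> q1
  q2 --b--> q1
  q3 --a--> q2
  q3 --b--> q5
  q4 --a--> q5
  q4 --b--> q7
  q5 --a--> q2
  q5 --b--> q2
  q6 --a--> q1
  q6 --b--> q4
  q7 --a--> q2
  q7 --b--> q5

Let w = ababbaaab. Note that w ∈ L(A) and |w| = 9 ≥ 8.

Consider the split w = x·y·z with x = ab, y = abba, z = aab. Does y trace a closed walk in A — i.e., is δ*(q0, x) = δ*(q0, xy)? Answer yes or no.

no

State sequence: q0 -a-> q4 -b-> q7 -a-> q2 -b-> q1 -b-> q3 -a-> q2

After x (step 2): q7. After xy (step 6): q2.
They differ (q7 ≠ q2), so y is not a cycle from the state after x; this split is not the one the pumping-lemma construction produces, and pumping y need not keep the string in L(A).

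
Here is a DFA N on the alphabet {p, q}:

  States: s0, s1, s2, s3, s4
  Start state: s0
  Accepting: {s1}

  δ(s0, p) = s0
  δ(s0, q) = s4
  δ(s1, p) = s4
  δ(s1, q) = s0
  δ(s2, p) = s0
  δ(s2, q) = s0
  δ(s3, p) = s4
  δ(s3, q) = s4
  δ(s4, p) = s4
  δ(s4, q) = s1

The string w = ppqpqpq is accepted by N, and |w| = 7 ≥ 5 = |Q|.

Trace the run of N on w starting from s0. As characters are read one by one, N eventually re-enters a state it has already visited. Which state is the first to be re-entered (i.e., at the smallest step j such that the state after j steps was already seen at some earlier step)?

Run of N on w = p p q p q p q:
  step 0: s0  (start)
  step 1: s0  (read p: s0→s0)   ← first repeat (s0 seen earlier)
  step 2: s0  (read p: s0→s0)
  step 3: s4  (read q: s0→s4)
  step 4: s4  (read p: s4→s4)
  step 5: s1  (read q: s4→s1)
  step 6: s4  (read p: s1→s4)
  step 7: s1  (read q: s4→s1)

The earliest repeat is at step j = 1: N is in s0, which it already visited at step i = 0.
Pumping length from the standard proof: p = 5 (the number of states). The repeated state found above gives |xy| = j ≤ 5 and |y| = j − i ≥ 1.

s0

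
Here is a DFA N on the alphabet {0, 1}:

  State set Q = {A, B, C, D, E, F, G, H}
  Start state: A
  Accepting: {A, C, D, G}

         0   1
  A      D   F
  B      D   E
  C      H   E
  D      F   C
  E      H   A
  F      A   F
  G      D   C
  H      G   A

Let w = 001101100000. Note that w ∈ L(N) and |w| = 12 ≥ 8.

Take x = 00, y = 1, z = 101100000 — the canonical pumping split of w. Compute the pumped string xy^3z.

xy^3z = 00·1·1·1·101100000 = 00111101100000.
Reading y = 1 takes N from F back to F, so after x·y·y·y the machine is still in F, and z then leads to the accepting state D. Hence 00111101100000 ∈ L(N).

00111101100000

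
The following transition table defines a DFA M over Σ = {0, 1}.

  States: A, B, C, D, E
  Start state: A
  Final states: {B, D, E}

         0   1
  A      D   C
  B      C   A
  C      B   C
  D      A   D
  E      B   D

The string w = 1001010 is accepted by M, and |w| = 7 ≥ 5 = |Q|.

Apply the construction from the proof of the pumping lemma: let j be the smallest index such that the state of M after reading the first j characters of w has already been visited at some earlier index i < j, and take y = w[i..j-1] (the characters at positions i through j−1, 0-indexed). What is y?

Run of M on w = 1 0 0 1 0 1 0:
  step 0: A  (start)
  step 1: C  (read 1: A→C)
  step 2: B  (read 0: C→B)
  step 3: C  (read 0: B→C)   ← first repeat (C seen earlier)
  step 4: C  (read 1: C→C)
  step 5: B  (read 0: C→B)
  step 6: A  (read 1: B→A)
  step 7: D  (read 0: A→D)

So i = 1, j = 3, giving x = w[0:1] = 1, y = w[1:3] = 00, z = w[3:7] = 1010.
Check: |xy| = 3 ≤ 5 and |y| = 2 ≥ 1. Reading y takes M from C back to C, so every xyⁱz is accepted.
With |Q| = 5, pigeonhole forces a state repeat no later than step 5; the substring read between the first and second visits to that state can be pumped.

00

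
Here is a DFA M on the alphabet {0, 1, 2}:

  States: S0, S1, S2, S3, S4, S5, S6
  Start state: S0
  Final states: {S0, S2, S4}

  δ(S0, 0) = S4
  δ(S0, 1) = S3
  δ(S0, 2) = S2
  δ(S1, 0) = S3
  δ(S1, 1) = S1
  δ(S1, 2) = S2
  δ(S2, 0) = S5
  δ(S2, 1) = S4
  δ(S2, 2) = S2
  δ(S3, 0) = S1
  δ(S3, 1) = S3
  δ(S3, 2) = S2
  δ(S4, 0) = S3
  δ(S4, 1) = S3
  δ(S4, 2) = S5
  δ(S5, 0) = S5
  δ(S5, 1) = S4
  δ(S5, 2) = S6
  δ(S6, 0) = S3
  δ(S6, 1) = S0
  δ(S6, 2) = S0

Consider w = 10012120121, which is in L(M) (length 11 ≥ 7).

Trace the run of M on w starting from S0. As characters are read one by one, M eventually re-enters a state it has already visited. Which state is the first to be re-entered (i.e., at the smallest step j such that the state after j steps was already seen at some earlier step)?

Run of M on w = 1 0 0 1 2 1 2 0 1 2 1:
  step 0: S0  (start)
  step 1: S3  (read 1: S0→S3)
  step 2: S1  (read 0: S3→S1)
  step 3: S3  (read 0: S1→S3)   ← first repeat (S3 seen earlier)
  step 4: S3  (read 1: S3→S3)
  step 5: S2  (read 2: S3→S2)
  step 6: S4  (read 1: S2→S4)
  step 7: S5  (read 2: S4→S5)
  step 8: S5  (read 0: S5→S5)
  step 9: S4  (read 1: S5→S4)
  step 10: S5  (read 2: S4→S5)
  step 11: S4  (read 1: S5→S4)

The earliest repeat is at step j = 3: M is in S3, which it already visited at step i = 1.
With |Q| = 7, pigeonhole forces a state repeat no later than step 7; the substring read between the first and second visits to that state can be pumped.

S3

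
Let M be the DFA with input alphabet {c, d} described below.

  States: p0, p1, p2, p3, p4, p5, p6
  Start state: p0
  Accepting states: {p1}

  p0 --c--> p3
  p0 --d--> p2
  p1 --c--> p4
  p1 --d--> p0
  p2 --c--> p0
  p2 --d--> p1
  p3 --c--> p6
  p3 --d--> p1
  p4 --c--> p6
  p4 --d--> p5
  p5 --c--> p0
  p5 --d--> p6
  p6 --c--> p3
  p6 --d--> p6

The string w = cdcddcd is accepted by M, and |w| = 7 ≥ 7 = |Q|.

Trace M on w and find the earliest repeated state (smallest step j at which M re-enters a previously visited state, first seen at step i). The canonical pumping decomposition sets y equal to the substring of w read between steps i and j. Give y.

dcddc

Run of M on w = c d c d d c d:
  step 0: p0  (start)
  step 1: p3  (read c: p0→p3)
  step 2: p1  (read d: p3→p1)
  step 3: p4  (read c: p1→p4)
  step 4: p5  (read d: p4→p5)
  step 5: p6  (read d: p5→p6)
  step 6: p3  (read c: p6→p3)   ← first repeat (p3 seen earlier)
  step 7: p1  (read d: p3→p1)

So i = 1, j = 6, giving x = w[0:1] = c, y = w[1:6] = dcddc, z = w[6:7] = d.
Check: |xy| = 6 ≤ 7 and |y| = 5 ≥ 1. Reading y takes M from p3 back to p3, so every xyⁱz is accepted.
The DFA has 7 states, so the proof of the pumping lemma guarantees a repeated state among the first 7+1 visited; the segment between the two visits is the pumpable y.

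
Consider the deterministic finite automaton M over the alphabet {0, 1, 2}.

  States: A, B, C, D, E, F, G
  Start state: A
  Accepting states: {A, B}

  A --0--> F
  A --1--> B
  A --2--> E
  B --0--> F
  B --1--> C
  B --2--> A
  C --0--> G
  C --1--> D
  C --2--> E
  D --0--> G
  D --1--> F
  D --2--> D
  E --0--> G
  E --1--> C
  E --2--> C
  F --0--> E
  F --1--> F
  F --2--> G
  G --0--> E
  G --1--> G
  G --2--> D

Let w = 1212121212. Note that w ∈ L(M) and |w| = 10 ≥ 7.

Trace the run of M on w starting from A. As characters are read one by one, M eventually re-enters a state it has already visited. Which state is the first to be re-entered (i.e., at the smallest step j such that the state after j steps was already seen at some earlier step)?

Run of M on w = 1 2 1 2 1 2 1 2 1 2:
  step 0: A  (start)
  step 1: B  (read 1: A→B)
  step 2: A  (read 2: B→A)   ← first repeat (A seen earlier)
  step 3: B  (read 1: A→B)
  step 4: A  (read 2: B→A)
  step 5: B  (read 1: A→B)
  step 6: A  (read 2: B→A)
  step 7: B  (read 1: A→B)
  step 8: A  (read 2: B→A)
  step 9: B  (read 1: A→B)
  step 10: A  (read 2: B→A)

The earliest repeat is at step j = 2: M is in A, which it already visited at step i = 0.

A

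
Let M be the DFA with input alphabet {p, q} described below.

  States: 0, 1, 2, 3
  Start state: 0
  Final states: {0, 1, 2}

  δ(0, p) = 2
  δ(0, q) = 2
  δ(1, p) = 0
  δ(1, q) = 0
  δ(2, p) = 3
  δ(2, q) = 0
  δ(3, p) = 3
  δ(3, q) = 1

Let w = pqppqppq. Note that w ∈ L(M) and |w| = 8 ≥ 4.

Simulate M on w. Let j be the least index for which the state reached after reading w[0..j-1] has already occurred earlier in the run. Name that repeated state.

Run of M on w = p q p p q p p q:
  step 0: 0  (start)
  step 1: 2  (read p: 0→2)
  step 2: 0  (read q: 2→0)   ← first repeat (0 seen earlier)
  step 3: 2  (read p: 0→2)
  step 4: 3  (read p: 2→3)
  step 5: 1  (read q: 3→1)
  step 6: 0  (read p: 1→0)
  step 7: 2  (read p: 0→2)
  step 8: 0  (read q: 2→0)

The earliest repeat is at step j = 2: M is in 0, which it already visited at step i = 0.
Since M has 4 states, any run of length ≥ 4 visits 4+1 states, so by pigeonhole some state repeats within the first 4 steps — that repeat gives the pumpable loop.

0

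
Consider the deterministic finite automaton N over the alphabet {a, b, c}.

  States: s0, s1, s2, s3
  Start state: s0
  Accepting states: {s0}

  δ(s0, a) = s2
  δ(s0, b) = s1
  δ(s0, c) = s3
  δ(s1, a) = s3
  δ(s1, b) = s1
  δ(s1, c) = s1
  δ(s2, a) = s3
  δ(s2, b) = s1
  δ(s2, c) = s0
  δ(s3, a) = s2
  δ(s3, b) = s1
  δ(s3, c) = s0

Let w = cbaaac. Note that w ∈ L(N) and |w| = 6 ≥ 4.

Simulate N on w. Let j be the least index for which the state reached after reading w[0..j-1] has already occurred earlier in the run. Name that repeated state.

s3

State sequence: s0 -c-> s3 -b-> s1 -a-> s3 -a-> s2 -a-> s3 -c-> s0
First repeat at step 3: s3 was already visited.

The earliest repeat is at step j = 3: N is in s3, which it already visited at step i = 1.
With |Q| = 4, pigeonhole forces a state repeat no later than step 4; the substring read between the first and second visits to that state can be pumped.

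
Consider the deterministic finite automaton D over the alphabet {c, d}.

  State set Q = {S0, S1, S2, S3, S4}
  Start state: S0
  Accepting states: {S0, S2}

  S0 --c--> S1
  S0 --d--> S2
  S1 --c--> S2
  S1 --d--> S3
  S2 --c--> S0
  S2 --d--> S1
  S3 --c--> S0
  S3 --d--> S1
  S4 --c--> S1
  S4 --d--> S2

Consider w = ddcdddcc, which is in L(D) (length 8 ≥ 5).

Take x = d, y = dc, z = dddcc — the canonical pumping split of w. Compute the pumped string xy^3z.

xy^3z = d·dc·dc·dc·dddcc = ddcdcdcdddcc.
Reading y = dc takes D from S2 back to S2, so after x·y·y·y the machine is still in S2, and z then leads to the accepting state S0. Hence ddcdcdcdddcc ∈ L(D).

ddcdcdcdddcc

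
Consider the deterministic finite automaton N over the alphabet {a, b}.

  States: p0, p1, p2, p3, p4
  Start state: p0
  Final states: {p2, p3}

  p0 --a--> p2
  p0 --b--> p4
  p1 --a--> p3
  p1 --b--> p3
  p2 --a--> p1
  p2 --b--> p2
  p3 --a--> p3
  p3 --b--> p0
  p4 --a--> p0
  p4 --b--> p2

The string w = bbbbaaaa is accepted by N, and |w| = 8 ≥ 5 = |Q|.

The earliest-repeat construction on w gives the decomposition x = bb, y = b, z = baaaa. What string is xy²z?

xy^2z = bb·b·b·baaaa = bbbbbaaaa.
Reading y = b takes N from p2 back to p2, so after x·y·y the machine is still in p2, and z then leads to the accepting state p3. Hence bbbbbaaaa ∈ L(N).

bbbbbaaaa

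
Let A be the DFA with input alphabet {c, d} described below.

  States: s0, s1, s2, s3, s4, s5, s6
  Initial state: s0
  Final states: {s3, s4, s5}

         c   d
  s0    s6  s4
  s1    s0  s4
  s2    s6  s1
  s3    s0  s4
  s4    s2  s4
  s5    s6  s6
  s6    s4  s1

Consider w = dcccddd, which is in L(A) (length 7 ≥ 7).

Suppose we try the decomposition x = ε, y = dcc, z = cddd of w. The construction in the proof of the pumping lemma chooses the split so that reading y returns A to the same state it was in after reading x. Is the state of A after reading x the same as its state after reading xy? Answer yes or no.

Run of A on the first 3 characters of w = d c c:
  step 0: s0  (start)
  step 1: s4  (read d: s0→s4)
  step 2: s2  (read c: s4→s2)
  step 3: s6  (read c: s2→s6)

After x (step 0): s0. After xy (step 3): s6.
They differ (s0 ≠ s6), so y is not a cycle from the state after x; this split is not the one the pumping-lemma construction produces, and pumping y need not keep the string in L(A).

no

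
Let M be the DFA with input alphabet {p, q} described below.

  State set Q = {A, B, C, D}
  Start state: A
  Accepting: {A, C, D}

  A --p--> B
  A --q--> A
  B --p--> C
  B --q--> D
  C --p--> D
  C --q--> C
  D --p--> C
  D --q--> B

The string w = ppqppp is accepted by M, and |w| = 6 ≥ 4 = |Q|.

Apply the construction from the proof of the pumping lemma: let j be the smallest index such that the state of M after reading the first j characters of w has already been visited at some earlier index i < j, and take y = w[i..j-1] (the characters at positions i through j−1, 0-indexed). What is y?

q

State sequence: A -p-> B -p-> C -q-> C -p-> D -p-> C -p-> D
First repeat at step 3: C was already visited.

So i = 2, j = 3, giving x = w[0:2] = pp, y = w[2:3] = q, z = w[3:6] = ppp.
Check: |xy| = 3 ≤ 4 and |y| = 1 ≥ 1. Reading y takes M from C back to C, so every xyⁱz is accepted.
Pumping length from the standard proof: p = 4 (the number of states). The repeated state found above gives |xy| = j ≤ 4 and |y| = j − i ≥ 1.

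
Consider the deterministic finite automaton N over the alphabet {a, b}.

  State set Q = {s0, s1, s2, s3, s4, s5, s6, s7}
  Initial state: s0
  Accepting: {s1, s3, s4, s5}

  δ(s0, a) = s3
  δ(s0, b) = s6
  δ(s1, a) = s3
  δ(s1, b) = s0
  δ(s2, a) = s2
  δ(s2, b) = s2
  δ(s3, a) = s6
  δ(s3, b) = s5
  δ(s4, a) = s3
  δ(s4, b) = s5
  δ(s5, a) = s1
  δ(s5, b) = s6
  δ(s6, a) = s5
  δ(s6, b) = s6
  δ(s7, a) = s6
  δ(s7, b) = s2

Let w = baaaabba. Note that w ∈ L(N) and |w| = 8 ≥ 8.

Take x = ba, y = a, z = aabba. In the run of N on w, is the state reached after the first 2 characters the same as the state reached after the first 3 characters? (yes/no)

State sequence: s0 -b-> s6 -a-> s5 -a-> s1

After x (step 2): s5. After xy (step 3): s1.
They differ (s5 ≠ s1), so y is not a cycle from the state after x; this split is not the one the pumping-lemma construction produces, and pumping y need not keep the string in L(N).

no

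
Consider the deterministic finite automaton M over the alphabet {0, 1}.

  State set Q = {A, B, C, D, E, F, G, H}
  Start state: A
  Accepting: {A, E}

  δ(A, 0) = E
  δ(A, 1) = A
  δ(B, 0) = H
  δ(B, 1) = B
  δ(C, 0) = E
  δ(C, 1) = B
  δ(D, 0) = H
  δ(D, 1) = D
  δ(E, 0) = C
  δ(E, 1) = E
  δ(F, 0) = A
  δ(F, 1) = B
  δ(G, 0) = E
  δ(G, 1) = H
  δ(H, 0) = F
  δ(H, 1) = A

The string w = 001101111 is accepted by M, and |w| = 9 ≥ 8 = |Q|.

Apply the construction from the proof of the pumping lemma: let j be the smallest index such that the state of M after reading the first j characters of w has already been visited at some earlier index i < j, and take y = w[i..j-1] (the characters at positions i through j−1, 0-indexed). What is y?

Run of M on w = 0 0 1 1 0 1 1 1 1:
  step 0: A  (start)
  step 1: E  (read 0: A→E)
  step 2: C  (read 0: E→C)
  step 3: B  (read 1: C→B)
  step 4: B  (read 1: B→B)   ← first repeat (B seen earlier)
  step 5: H  (read 0: B→H)
  step 6: A  (read 1: H→A)
  step 7: A  (read 1: A→A)
  step 8: A  (read 1: A→A)
  step 9: A  (read 1: A→A)

So i = 3, j = 4, giving x = w[0:3] = 001, y = w[3:4] = 1, z = w[4:9] = 01111.
Check: |xy| = 4 ≤ 8 and |y| = 1 ≥ 1. Reading y takes M from B back to B, so every xyⁱz is accepted.

1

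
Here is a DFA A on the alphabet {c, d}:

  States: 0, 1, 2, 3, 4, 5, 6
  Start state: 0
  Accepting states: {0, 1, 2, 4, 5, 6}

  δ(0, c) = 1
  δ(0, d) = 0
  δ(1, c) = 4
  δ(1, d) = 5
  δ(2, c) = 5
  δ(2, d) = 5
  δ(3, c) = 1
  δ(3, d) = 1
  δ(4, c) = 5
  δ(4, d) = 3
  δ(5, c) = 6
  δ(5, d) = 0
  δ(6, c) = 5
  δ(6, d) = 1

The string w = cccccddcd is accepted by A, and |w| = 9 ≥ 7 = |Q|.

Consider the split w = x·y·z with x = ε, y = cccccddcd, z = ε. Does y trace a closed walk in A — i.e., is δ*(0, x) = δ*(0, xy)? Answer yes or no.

no

State sequence: 0 -c-> 1 -c-> 4 -c-> 5 -c-> 6 -c-> 5 -d-> 0 -d-> 0 -c-> 1 -d-> 5

After x (step 0): 0. After xy (step 9): 5.
They differ (0 ≠ 5), so y is not a cycle from the state after x; this split is not the one the pumping-lemma construction produces, and pumping y need not keep the string in L(A).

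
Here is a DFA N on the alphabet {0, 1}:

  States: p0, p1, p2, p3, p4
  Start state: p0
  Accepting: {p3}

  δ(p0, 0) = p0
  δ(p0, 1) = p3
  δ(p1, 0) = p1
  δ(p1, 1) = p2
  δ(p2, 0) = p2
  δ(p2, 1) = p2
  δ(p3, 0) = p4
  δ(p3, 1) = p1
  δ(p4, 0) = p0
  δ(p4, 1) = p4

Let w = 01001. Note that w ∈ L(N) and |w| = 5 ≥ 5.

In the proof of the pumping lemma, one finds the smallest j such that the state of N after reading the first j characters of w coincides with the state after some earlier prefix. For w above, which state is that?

State sequence: p0 -0-> p0 -1-> p3 -0-> p4 -0-> p0 -1-> p3
First repeat at step 1: p0 was already visited.

The earliest repeat is at step j = 1: N is in p0, which it already visited at step i = 0.

p0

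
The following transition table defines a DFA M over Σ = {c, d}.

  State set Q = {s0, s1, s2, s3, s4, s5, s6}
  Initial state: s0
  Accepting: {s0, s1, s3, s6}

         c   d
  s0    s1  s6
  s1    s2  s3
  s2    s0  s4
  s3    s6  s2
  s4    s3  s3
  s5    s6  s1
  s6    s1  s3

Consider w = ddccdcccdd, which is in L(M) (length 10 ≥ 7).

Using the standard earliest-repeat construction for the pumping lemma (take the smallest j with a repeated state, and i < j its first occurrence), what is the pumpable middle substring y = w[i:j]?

State sequence: s0 -d-> s6 -d-> s3 -c-> s6 -c-> s1 -d-> s3 -c-> s6 -c-> s1 -c-> s2 -d-> s4 -d-> s3
First repeat at step 3: s6 was already visited.

So i = 1, j = 3, giving x = w[0:1] = d, y = w[1:3] = dc, z = w[3:10] = cdcccdd.
Check: |xy| = 3 ≤ 7 and |y| = 2 ≥ 1. Reading y takes M from s6 back to s6, so every xyⁱz is accepted.
Pumping length from the standard proof: p = 7 (the number of states). The repeated state found above gives |xy| = j ≤ 7 and |y| = j − i ≥ 1.

dc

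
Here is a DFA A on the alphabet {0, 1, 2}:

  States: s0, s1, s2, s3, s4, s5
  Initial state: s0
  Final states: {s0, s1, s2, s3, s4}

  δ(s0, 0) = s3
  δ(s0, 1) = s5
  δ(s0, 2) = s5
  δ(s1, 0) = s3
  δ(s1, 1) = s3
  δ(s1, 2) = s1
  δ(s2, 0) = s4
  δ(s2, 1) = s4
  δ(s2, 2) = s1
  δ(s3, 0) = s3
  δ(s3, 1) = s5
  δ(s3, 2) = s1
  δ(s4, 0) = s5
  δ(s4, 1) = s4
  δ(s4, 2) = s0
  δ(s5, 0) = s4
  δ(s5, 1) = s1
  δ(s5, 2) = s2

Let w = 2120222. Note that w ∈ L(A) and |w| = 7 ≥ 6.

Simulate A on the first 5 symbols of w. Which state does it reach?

s1

Run of A on the first 5 characters of w = 2 1 2 0 2:
  step 0: s0  (start)
  step 1: s5  (read 2: s0→s5)
  step 2: s1  (read 1: s5→s1)
  step 3: s1  (read 2: s1→s1)
  step 4: s3  (read 0: s1→s3)
  step 5: s1  (read 2: s3→s1)

After reading 5 characters, A is in state s1.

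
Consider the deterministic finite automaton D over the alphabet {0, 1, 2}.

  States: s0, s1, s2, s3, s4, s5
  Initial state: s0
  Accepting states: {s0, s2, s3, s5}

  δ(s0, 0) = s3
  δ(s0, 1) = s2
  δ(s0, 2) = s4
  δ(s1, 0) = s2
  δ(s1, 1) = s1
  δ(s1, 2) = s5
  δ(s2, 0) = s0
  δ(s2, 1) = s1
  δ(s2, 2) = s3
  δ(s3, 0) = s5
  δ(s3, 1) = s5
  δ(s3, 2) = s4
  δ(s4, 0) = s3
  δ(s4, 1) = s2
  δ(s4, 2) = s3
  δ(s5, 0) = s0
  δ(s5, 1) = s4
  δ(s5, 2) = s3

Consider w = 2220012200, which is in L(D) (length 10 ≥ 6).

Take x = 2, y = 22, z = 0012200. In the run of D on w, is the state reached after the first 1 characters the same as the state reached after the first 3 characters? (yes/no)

State sequence: s0 -2-> s4 -2-> s3 -2-> s4

After x (step 1): s4. After xy (step 3): s4.
They match, so y = 22 drives D around a cycle from s4 back to itself; pumping y any number of times keeps D in s4 before reading z, and xyⁱz ∈ L(D) for every i ≥ 0.

yes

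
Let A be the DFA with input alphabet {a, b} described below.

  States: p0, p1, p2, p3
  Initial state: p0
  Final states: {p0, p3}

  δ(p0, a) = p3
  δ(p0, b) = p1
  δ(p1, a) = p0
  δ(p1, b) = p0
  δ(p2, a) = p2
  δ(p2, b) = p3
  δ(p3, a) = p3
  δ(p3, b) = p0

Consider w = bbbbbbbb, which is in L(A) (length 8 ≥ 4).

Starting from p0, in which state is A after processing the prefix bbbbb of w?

p1

State sequence: p0 -b-> p1 -b-> p0 -b-> p1 -b-> p0 -b-> p1

After reading 5 characters, A is in state p1.
(This kind of state-tracing is the core of the pumping-lemma construction: with 4 states, pigeonhole forces a repeat within the first 4 steps.)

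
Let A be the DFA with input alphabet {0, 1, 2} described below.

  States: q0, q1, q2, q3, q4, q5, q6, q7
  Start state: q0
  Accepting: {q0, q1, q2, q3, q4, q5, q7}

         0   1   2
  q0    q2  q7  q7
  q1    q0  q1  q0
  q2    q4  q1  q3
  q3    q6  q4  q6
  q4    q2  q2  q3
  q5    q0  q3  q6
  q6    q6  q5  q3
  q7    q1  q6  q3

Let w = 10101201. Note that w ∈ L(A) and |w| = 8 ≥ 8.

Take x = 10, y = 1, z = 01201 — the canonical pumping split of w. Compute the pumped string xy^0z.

xy⁰z = xz = 10·01201 = 1001201.
Reading y = 1 takes A from q1 back to q1, so after x the machine is still in q1, and z then leads to the accepting state q5. Hence 1001201 ∈ L(A).

1001201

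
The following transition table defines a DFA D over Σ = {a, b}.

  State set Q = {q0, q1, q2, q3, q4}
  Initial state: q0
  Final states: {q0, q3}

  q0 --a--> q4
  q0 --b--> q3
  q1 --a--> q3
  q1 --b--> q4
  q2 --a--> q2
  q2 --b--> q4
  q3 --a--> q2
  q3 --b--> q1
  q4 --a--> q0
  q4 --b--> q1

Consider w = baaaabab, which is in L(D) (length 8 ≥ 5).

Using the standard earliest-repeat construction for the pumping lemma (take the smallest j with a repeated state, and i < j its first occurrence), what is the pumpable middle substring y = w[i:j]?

a

Run of D on w = b a a a a b a b:
  step 0: q0  (start)
  step 1: q3  (read b: q0→q3)
  step 2: q2  (read a: q3→q2)
  step 3: q2  (read a: q2→q2)   ← first repeat (q2 seen earlier)
  step 4: q2  (read a: q2→q2)
  step 5: q2  (read a: q2→q2)
  step 6: q4  (read b: q2→q4)
  step 7: q0  (read a: q4→q0)
  step 8: q3  (read b: q0→q3)

So i = 2, j = 3, giving x = w[0:2] = ba, y = w[2:3] = a, z = w[3:8] = aabab.
Check: |xy| = 3 ≤ 5 and |y| = 1 ≥ 1. Reading y takes D from q2 back to q2, so every xyⁱz is accepted.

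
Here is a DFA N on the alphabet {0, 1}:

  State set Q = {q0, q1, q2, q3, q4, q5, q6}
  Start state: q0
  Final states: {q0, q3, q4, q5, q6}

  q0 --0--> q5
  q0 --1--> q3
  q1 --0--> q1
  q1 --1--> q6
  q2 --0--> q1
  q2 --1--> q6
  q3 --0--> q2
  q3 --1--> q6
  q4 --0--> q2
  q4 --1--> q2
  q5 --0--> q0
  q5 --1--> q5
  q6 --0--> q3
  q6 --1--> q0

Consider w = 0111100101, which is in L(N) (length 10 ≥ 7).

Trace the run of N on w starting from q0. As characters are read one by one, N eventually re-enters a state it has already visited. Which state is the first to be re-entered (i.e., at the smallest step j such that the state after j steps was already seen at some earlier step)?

State sequence: q0 -0-> q5 -1-> q5 -1-> q5 -1-> q5 -1-> q5 -0-> q0 -0-> q5 -1-> q5 -0-> q0 -1-> q3
First repeat at step 2: q5 was already visited.

The earliest repeat is at step j = 2: N is in q5, which it already visited at step i = 1.
Pumping length from the standard proof: p = 7 (the number of states). The repeated state found above gives |xy| = j ≤ 7 and |y| = j − i ≥ 1.

q5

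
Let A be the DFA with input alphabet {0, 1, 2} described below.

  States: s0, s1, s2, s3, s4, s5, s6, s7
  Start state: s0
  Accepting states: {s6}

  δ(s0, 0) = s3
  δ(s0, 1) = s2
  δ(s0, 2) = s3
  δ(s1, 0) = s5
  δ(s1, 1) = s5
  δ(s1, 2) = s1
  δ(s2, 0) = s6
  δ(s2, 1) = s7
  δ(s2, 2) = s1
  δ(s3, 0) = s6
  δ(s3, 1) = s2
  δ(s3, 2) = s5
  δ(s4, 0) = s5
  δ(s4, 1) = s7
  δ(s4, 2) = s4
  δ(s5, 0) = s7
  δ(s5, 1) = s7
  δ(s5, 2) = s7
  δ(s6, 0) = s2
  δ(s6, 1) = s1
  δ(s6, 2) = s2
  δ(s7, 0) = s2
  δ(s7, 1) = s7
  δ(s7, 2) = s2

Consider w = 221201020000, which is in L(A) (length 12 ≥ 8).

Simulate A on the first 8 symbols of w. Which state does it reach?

Run of A on the first 8 characters of w = 2 2 1 2 0 1 0 2:
  step 0: s0  (start)
  step 1: s3  (read 2: s0→s3)
  step 2: s5  (read 2: s3→s5)
  step 3: s7  (read 1: s5→s7)
  step 4: s2  (read 2: s7→s2)
  step 5: s6  (read 0: s2→s6)
  step 6: s1  (read 1: s6→s1)
  step 7: s5  (read 0: s1→s5)
  step 8: s7  (read 2: s5→s7)

After reading 8 characters, A is in state s7.

s7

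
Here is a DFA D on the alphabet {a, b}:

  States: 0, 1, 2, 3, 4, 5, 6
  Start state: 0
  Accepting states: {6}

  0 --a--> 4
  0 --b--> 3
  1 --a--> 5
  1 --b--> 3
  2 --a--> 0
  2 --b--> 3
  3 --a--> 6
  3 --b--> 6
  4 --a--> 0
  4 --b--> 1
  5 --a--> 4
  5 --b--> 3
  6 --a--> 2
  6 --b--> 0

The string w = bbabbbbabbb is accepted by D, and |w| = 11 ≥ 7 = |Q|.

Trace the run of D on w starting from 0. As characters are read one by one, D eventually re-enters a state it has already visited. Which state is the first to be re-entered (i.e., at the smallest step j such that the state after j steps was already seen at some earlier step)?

3

Run of D on w = b b a b b b b a b b b:
  step 0: 0  (start)
  step 1: 3  (read b: 0→3)
  step 2: 6  (read b: 3→6)
  step 3: 2  (read a: 6→2)
  step 4: 3  (read b: 2→3)   ← first repeat (3 seen earlier)
  step 5: 6  (read b: 3→6)
  step 6: 0  (read b: 6→0)
  step 7: 3  (read b: 0→3)
  step 8: 6  (read a: 3→6)
  step 9: 0  (read b: 6→0)
  step 10: 3  (read b: 0→3)
  step 11: 6  (read b: 3→6)

The earliest repeat is at step j = 4: D is in 3, which it already visited at step i = 1.
Pumping length from the standard proof: p = 7 (the number of states). The repeated state found above gives |xy| = j ≤ 7 and |y| = j − i ≥ 1.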